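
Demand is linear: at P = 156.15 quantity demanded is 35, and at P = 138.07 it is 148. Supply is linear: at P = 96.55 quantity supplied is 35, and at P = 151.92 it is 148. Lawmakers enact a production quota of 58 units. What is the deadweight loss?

1533.56

Demand slope = (138.07 − 156.15)/(148 − 35) = −0.16, so P = 161.75 − 0.16Q.
Supply slope = (151.92 − 96.55)/(148 − 35) = 0.49, so P = 79.4 + 0.49Q.
Competitive equilibrium: 161.75 − 0.16Q = 79.4 + 0.49Q → Q* = 126.6923, P* = 141.4792.
At Q = 58: demand price = 161.75 − 0.16·58 = 152.47; supply price = 79.4 + 0.49·58 = 107.82.
ΔQ = 126.6923 − 58 = 68.6923; wedge = 152.47 − 107.82 = 44.65.
Deadweight loss = ½ × 68.6923 × 44.65 = 1533.56.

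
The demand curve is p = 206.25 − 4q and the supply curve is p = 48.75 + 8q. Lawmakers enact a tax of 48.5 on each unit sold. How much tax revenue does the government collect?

Competitive equilibrium: 206.25 − 4q = 48.75 + 8q → q* = 13.125, p* = 153.75.
With the tax, the buyer price exceeds the seller price by 48.5: (206.25 − 4q) − (48.75 + 8q) = 48.5 → q' = 9.0833.
Tax revenue = 48.5 × 9.0833 = 440.54.

440.54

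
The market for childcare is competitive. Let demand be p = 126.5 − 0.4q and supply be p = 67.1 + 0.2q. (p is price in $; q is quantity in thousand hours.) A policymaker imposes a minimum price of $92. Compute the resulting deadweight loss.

$48.77 thousand

Competitive equilibrium: 126.5 − 0.4q = 67.1 + 0.2q → q* = 99, p* = 86.9.
At the floor p = 92, quantity demanded = (126.5 − 92)/0.4 = 86.25.
Sellers' marginal cost at q' = 86.25: 67.1 + 0.2·86.25 = 84.35.
Δq = 99 − 86.25 = 12.75; wedge = 92 − 84.35 = 7.65.
Deadweight loss = ½ × 12.75 × 7.65 = $48.77 thousand.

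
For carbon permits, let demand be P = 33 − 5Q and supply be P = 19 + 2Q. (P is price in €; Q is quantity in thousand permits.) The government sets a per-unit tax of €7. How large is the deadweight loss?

Competitive equilibrium: 33 − 5Q = 19 + 2Q → Q* = 2, P* = 23.
With the tax, the buyer price exceeds the seller price by 7: (33 − 5Q) − (19 + 2Q) = 7 → Q' = 1.
ΔQ = 2 − 1 = 1; the wedge equals the tax, 7.
Welfare loss = ½ × 1 × 7 = €3.50 thousand.

€3.50 thousand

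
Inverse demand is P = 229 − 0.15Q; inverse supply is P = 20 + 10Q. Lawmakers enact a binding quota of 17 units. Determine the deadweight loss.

Competitive equilibrium: 229 − 0.15Q = 20 + 10Q → Q* = 20.5911, P* = 225.9113.
At Q = 17: demand price = 229 − 0.15·17 = 226.45; supply price = 20 + 10·17 = 190.
ΔQ = 20.5911 − 17 = 3.5911; wedge = 226.45 − 190 = 36.45.
Deadweight loss = ½ × 3.5911 × 36.45 = 65.45.

65.45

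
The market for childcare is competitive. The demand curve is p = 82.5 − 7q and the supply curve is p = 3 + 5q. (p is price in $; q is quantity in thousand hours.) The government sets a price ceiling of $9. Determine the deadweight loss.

Competitive equilibrium: 82.5 − 7q = 3 + 5q → q* = 6.625, p* = 36.125.
At the ceiling p = 9, quantity supplied = (9 − 3)/5 = 1.2.
Willingness to pay at q' = 1.2: 82.5 − 7·1.2 = 74.1.
Δq = 6.625 − 1.2 = 5.425; wedge = 74.1 − 9 = 65.1.
Welfare loss = ½ × 5.425 × 65.1 = $176.58 thousand.

$176.58 thousand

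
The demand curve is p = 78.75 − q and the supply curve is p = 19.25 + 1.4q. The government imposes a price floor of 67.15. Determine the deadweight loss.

Competitive equilibrium: 78.75 − q = 19.25 + 1.4q → q* = 24.7917, p* = 53.9583.
At the floor p = 67.15, quantity demanded = (78.75 − 67.15)/1 = 11.6.
Sellers' marginal cost at q' = 11.6: 19.25 + 1.4·11.6 = 35.49.
Δq = 24.7917 − 11.6 = 13.1917; wedge = 67.15 − 35.49 = 31.66.
Welfare loss = ½ × 13.1917 × 31.66 = 208.82.

208.82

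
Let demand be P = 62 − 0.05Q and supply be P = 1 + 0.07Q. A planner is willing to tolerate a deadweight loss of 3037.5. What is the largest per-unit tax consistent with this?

Competitive equilibrium: 62 − 0.05Q = 1 + 0.07Q → Q* = 508.3333, P* = 36.5833.
A tax t gives ΔQ = t/0.12 and wedge t, so DWL = t²/0.24.
t²/0.24 = 3037.5 → t² = 729 → t = 27.

27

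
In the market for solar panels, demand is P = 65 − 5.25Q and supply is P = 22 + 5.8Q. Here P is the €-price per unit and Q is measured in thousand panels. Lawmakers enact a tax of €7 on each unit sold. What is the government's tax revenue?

€22.81 thousand

Competitive equilibrium: 65 − 5.25Q = 22 + 5.8Q → Q* = 3.8914, P* = 44.5701.
With the tax, the buyer price exceeds the seller price by 7: (65 − 5.25Q) − (22 + 5.8Q) = 7 → Q' = 3.2579.
Tax revenue = 7 × 3.2579 = €22.81 thousand.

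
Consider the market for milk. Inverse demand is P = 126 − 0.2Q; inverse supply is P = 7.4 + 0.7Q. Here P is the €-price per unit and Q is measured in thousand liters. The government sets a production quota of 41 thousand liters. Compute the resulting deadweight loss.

€3708.27 thousand

Competitive equilibrium: 126 − 0.2Q = 7.4 + 0.7Q → Q* = 131.7778, P* = 99.6444.
At Q = 41: demand price = 126 − 0.2·41 = 117.8; supply price = 7.4 + 0.7·41 = 36.1.
ΔQ = 131.7778 − 41 = 90.7778; wedge = 117.8 − 36.1 = 81.7.
The triangle = ½ × 90.7778 × 81.7 = €3708.27 thousand.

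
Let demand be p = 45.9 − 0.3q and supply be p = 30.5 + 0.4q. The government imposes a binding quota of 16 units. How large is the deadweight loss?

12.60

Competitive equilibrium: 45.9 − 0.3q = 30.5 + 0.4q → q* = 22, p* = 39.3.
At q = 16: demand price = 45.9 − 0.3·16 = 41.1; supply price = 30.5 + 0.4·16 = 36.9.
Δq = 22 − 16 = 6; wedge = 41.1 − 36.9 = 4.2.
Deadweight loss = ½ × 6 × 4.2 = 12.60.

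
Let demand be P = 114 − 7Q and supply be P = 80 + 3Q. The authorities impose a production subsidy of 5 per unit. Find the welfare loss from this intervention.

1.25

Competitive equilibrium: 114 − 7Q = 80 + 3Q → Q* = 3.4, P* = 90.2.
The subsidy lowers effective supply by 5: P = 75 + 3Q.
New quantity: 114 − 7Q = 75 + 3Q → Q' = 3.9.
Overproduction ΔQ = 3.9 − 3.4 = 0.5; wedge = subsidy = 5.
DWL = ½ × 0.5 × 5 = 1.25.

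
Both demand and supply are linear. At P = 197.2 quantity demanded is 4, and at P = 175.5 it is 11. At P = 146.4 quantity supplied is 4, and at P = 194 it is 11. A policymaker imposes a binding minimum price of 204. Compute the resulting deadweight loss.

265.59

Demand slope = (175.5 − 197.2)/(11 − 4) = −3.1, so P = 209.6 − 3.1Q.
Supply slope = (194 − 146.4)/(11 − 4) = 6.8, so P = 119.2 + 6.8Q.
Competitive equilibrium: 209.6 − 3.1Q = 119.2 + 6.8Q → Q* = 9.13131, P* = 181.29293.
At the floor P = 204, quantity demanded = (209.6 − 204)/3.1 = 1.80645.
Sellers' marginal cost at Q' = 1.80645: 119.2 + 6.8·1.80645 = 131.48386.
ΔQ = 9.13131 − 1.80645 = 7.32486; wedge = 204 − 131.48386 = 72.51614.
The triangle = ½ × 7.32486 × 72.51614 = 265.59.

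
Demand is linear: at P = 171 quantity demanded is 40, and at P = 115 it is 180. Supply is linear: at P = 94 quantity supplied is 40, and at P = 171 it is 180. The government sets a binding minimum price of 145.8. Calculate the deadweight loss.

Demand slope = (115 − 171)/(180 − 40) = −0.4, so P = 187 − 0.4Q.
Supply slope = (171 − 94)/(180 − 40) = 0.55, so P = 72 + 0.55Q.
Competitive equilibrium: 187 − 0.4Q = 72 + 0.55Q → Q* = 121.0526, P* = 138.5789.
At the floor P = 145.8, quantity demanded = (187 − 145.8)/0.4 = 103.
Sellers' marginal cost at Q' = 103: 72 + 0.55·103 = 128.65.
ΔQ = 121.0526 − 103 = 18.0526; wedge = 145.8 − 128.65 = 17.15.
Welfare loss = ½ × 18.0526 × 17.15 = 154.80.

154.80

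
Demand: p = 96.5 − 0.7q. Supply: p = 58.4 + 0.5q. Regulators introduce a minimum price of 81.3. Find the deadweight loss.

60.43

Competitive equilibrium: 96.5 − 0.7q = 58.4 + 0.5q → q* = 31.75, p* = 74.275.
At the floor p = 81.3, quantity demanded = (96.5 − 81.3)/0.7 = 21.7143.
Sellers' marginal cost at q' = 21.7143: 58.4 + 0.5·21.7143 = 69.2572.
Δq = 31.75 − 21.7143 = 10.0357; wedge = 81.3 − 69.2572 = 12.0428.
DWL = ½ × 10.0357 × 12.0428 = 60.43.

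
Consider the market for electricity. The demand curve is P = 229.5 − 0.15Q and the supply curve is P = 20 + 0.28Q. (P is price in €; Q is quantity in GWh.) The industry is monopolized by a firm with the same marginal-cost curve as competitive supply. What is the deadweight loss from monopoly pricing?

€3413.47

Competitive equilibrium: 229.5 − 0.15Q = 20 + 0.28Q → Q* = 487.2093, P* = 156.4186.
Marginal revenue: MR = 229.5 − 0.3Q. Set MR = MC: 229.5 − 0.3Q = 20 + 0.28Q → Q_m = 361.2069.
Price P_m = 229.5 − 0.15·361.2069 = 175.319; MC(Q_m) = 20 + 0.28·361.2069 = 121.1379.
Competitive Q* = 487.2093, so ΔQ = 126.0024; wedge = 175.319 − 121.1379 = 54.1811.
The triangle = ½ × 126.0024 × 54.1811 = €3413.47.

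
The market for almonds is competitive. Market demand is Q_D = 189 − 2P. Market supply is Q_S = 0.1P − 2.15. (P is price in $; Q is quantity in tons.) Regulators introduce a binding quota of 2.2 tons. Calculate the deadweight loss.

In inverse form: demand P = 94.5 − 0.5Q, supply P = 21.5 + 10Q.
Competitive equilibrium: 94.5 − 0.5Q = 21.5 + 10Q → Q* = 6.9524, P* = 91.0238.
At Q = 2.2: demand price = 94.5 − 0.5·2.2 = 93.4; supply price = 21.5 + 10·2.2 = 43.5.
ΔQ = 6.9524 − 2.2 = 4.7524; wedge = 93.4 − 43.5 = 49.9.
Deadweight loss = ½ × 4.7524 × 49.9 = $118.57.

$118.57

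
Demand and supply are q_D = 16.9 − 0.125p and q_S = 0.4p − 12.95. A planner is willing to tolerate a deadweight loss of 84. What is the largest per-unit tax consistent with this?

42

In inverse form: demand p = 135.2 − 8q, supply p = 32.375 + 2.5q.
Competitive equilibrium: 135.2 − 8q = 32.375 + 2.5q → q* = 9.7929, p* = 56.8571.
A tax t gives Δq = t/10.5 and wedge t, so DWL = t²/21.
t²/21 = 84 → t² = 1764 → t = 42.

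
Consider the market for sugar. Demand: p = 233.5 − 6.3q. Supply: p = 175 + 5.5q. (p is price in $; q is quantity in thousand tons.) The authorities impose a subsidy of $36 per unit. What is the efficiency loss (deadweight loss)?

Competitive equilibrium: 233.5 − 6.3q = 175 + 5.5q → q* = 4.9576, p* = 202.2669.
The subsidy lowers effective supply by 36: p = 139 + 5.5q.
New quantity: 233.5 − 6.3q = 139 + 5.5q → q' = 8.0085.
Overproduction Δq = 8.0085 − 4.9576 = 3.0509; wedge = subsidy = 36.
The triangle = ½ × 3.0509 × 36 = $54.92 thousand.

$54.92 thousand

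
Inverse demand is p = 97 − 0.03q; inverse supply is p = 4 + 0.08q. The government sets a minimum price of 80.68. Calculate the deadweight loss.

Competitive equilibrium: 97 − 0.03q = 4 + 0.08q → q* = 845.4545, p* = 71.6364.
At the floor p = 80.68, quantity demanded = (97 − 80.68)/0.03 = 544.
Sellers' marginal cost at q' = 544: 4 + 0.08·544 = 47.52.
Δq = 845.4545 − 544 = 301.4545; wedge = 80.68 − 47.52 = 33.16.
DWL = ½ × 301.4545 × 33.16 = 4998.12.

4998.12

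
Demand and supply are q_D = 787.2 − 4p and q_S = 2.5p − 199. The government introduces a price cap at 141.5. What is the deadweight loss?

212.29

In inverse form: demand p = 196.8 − 0.25q, supply p = 79.6 + 0.4q.
Competitive equilibrium: 196.8 − 0.25q = 79.6 + 0.4q → q* = 180.3077, p* = 151.7231.
At the ceiling p = 141.5, quantity supplied = (141.5 − 79.6)/0.4 = 154.75.
Willingness to pay at q' = 154.75: 196.8 − 0.25·154.75 = 158.1125.
Δq = 180.3077 − 154.75 = 25.5577; wedge = 158.1125 − 141.5 = 16.6125.
Deadweight loss = ½ × 25.5577 × 16.6125 = 212.29.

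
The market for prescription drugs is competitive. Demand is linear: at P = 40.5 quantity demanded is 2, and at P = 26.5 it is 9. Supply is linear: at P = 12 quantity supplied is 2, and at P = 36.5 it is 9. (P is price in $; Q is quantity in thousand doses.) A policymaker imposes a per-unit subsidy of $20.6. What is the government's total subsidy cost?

Demand slope = (26.5 − 40.5)/(9 − 2) = −2, so P = 44.5 − 2Q.
Supply slope = (36.5 − 12)/(9 − 2) = 3.5, so P = 5 + 3.5Q.
Competitive equilibrium: 44.5 − 2Q = 5 + 3.5Q → Q* = 7.1818, P* = 30.1364.
The subsidy lowers effective supply by 20.6: P = 3.5Q − 15.6.
New quantity: 44.5 − 2Q = 3.5Q − 15.6 → Q' = 10.9273.
Total subsidy cost = 20.6 × 10.9273 = $225.10 thousand.

$225.10 thousand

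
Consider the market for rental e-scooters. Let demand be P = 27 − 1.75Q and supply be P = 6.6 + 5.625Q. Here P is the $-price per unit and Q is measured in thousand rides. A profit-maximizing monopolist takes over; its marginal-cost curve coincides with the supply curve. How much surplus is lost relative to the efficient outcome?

Competitive equilibrium: 27 − 1.75Q = 6.6 + 5.625Q → Q* = 2.7661, P* = 22.1593.
Marginal revenue: MR = 27 − 3.5Q. Set MR = MC: 27 − 3.5Q = 6.6 + 5.625Q → Q_m = 2.2356.
Price P_m = 27 − 1.75·2.2356 = 23.0877; MC(Q_m) = 6.6 + 5.625·2.2356 = 19.1753.
Competitive Q* = 2.7661, so ΔQ = 0.5305; wedge = 23.0877 − 19.1753 = 3.9124.
Welfare loss = ½ × 0.5305 × 3.9124 = $1.04 thousand.

$1.04 thousand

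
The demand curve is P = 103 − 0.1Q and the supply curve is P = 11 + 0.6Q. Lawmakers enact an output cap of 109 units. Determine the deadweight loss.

176.06

Competitive equilibrium: 103 − 0.1Q = 11 + 0.6Q → Q* = 131.4286, P* = 89.8571.
At Q = 109: demand price = 103 − 0.1·109 = 92.1; supply price = 11 + 0.6·109 = 76.4.
ΔQ = 131.4286 − 109 = 22.4286; wedge = 92.1 − 76.4 = 15.7.
The triangle = ½ × 22.4286 × 15.7 = 176.06.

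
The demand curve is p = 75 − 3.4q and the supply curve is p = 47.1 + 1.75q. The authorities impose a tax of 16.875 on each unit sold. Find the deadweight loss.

Competitive equilibrium: 75 − 3.4q = 47.1 + 1.75q → q* = 5.4175, p* = 56.5806.
With the tax, the buyer price exceeds the seller price by 16.875: (75 − 3.4q) − (47.1 + 1.75q) = 16.875 → q' = 2.1408.
Δq = 5.4175 − 2.1408 = 3.2767; the wedge equals the tax, 16.875.
Deadweight loss = ½ × 3.2767 × 16.875 = 27.65.

27.65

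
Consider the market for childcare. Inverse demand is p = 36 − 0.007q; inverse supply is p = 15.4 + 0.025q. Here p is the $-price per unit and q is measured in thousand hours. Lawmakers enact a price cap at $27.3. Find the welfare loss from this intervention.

Competitive equilibrium: 36 − 0.007q = 15.4 + 0.025q → q* = 643.75, p* = 31.4938.
At the ceiling p = 27.3, quantity supplied = (27.3 − 15.4)/0.025 = 476.
Willingness to pay at q' = 476: 36 − 0.007·476 = 32.668.
Δq = 643.75 − 476 = 167.75; wedge = 32.668 − 27.3 = 5.368.
Welfare loss = ½ × 167.75 × 5.368 = $450.241 thousand.

$450.241 thousand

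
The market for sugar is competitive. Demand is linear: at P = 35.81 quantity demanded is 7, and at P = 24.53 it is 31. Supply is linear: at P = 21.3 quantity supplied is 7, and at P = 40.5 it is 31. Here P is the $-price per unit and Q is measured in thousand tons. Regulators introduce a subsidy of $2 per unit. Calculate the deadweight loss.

Demand slope = (24.53 − 35.81)/(31 − 7) = −0.47, so P = 39.1 − 0.47Q.
Supply slope = (40.5 − 21.3)/(31 − 7) = 0.8, so P = 15.7 + 0.8Q.
Competitive equilibrium: 39.1 − 0.47Q = 15.7 + 0.8Q → Q* = 18.4252, P* = 30.4402.
The subsidy lowers effective supply by 2: P = 13.7 + 0.8Q.
New quantity: 39.1 − 0.47Q = 13.7 + 0.8Q → Q' = 20.
Overproduction ΔQ = 20 − 18.4252 = 1.5748; wedge = subsidy = 2.
Deadweight loss = ½ × 1.5748 × 2 = $1.57 thousand.

$1.57 thousand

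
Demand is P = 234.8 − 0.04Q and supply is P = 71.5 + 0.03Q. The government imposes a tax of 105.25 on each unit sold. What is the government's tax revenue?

Competitive equilibrium: 234.8 − 0.04Q = 71.5 + 0.03Q → Q* = 2332.8571, P* = 141.4857.
With the tax, the buyer price exceeds the seller price by 105.25: (234.8 − 0.04Q) − (71.5 + 0.03Q) = 105.25 → Q' = 829.2857.
Tax revenue = 105.25 × 829.2857 = 87282.32.

87282.32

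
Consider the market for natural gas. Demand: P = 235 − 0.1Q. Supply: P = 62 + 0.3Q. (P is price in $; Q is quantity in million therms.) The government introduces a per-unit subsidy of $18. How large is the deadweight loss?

Competitive equilibrium: 235 − 0.1Q = 62 + 0.3Q → Q* = 432.5, P* = 191.75.
The subsidy lowers effective supply by 18: P = 44 + 0.3Q.
New quantity: 235 − 0.1Q = 44 + 0.3Q → Q' = 477.5.
Overproduction ΔQ = 477.5 − 432.5 = 45; wedge = subsidy = 18.
Welfare loss = ½ × 45 × 18 = $405 million.

$405 million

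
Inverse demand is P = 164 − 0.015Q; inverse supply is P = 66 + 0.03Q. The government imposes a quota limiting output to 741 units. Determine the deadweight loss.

Competitive equilibrium: 164 − 0.015Q = 66 + 0.03Q → Q* = 2177.7778, P* = 131.3333.
At Q = 741: demand price = 164 − 0.015·741 = 152.885; supply price = 66 + 0.03·741 = 88.23.
ΔQ = 2177.7778 − 741 = 1436.7778; wedge = 152.885 − 88.23 = 64.655.
DWL = ½ × 1436.7778 × 64.655 = 46447.43.

46447.43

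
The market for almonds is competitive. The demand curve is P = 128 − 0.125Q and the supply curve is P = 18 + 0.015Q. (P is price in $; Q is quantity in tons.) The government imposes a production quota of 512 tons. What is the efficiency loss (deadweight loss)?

$5244.37

Competitive equilibrium: 128 − 0.125Q = 18 + 0.015Q → Q* = 785.7143, P* = 29.7857.
At Q = 512: demand price = 128 − 0.125·512 = 64; supply price = 18 + 0.015·512 = 25.68.
ΔQ = 785.7143 − 512 = 273.7143; wedge = 64 − 25.68 = 38.32.
Welfare loss = ½ × 273.7143 × 38.32 = $5244.37.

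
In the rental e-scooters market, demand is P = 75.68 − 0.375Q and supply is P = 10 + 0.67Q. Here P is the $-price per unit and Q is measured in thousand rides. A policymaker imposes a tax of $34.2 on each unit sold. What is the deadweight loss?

$559.64 thousand

Competitive equilibrium: 75.68 − 0.375Q = 10 + 0.67Q → Q* = 62.8517, P* = 52.1106.
With the tax, the buyer price exceeds the seller price by 34.2: (75.68 − 0.375Q) − (10 + 0.67Q) = 34.2 → Q' = 30.1244.
ΔQ = 62.8517 − 30.1244 = 32.7273; the wedge equals the tax, 34.2.
Welfare loss = ½ × 32.7273 × 34.2 = $559.64 thousand.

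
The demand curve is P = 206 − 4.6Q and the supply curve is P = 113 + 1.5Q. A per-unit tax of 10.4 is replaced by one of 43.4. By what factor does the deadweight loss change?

17.415

Competitive equilibrium: 206 − 4.6Q = 113 + 1.5Q → Q* = 15.2459, P* = 135.8689.
For a per-unit tax t: ΔQ = t/6.1, so DWL = ½·t·(t/6.1) = t²/12.2.
At t = 10.4: DWL = 8.866. At t = 43.4: DWL = 154.390.
Ratio = (43.4/10.4)² = 17.415.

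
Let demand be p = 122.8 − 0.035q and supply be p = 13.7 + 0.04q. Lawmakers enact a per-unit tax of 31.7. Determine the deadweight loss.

6699.27

Competitive equilibrium: 122.8 − 0.035q = 13.7 + 0.04q → q* = 1454.6667, p* = 71.8867.
With the tax, the buyer price exceeds the seller price by 31.7: (122.8 − 0.035q) − (13.7 + 0.04q) = 31.7 → q' = 1032.
Δq = 1454.6667 − 1032 = 422.6667; the wedge equals the tax, 31.7.
Deadweight loss = ½ × 422.6667 × 31.7 = 6699.27.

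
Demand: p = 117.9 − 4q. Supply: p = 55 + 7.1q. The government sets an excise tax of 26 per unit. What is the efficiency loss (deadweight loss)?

30.45

Competitive equilibrium: 117.9 − 4q = 55 + 7.1q → q* = 5.6667, p* = 95.2333.
With the tax, the buyer price exceeds the seller price by 26: (117.9 − 4q) − (55 + 7.1q) = 26 → q' = 3.3243.
Δq = 5.6667 − 3.3243 = 2.3424; the wedge equals the tax, 26.
Welfare loss = ½ × 2.3424 × 26 = 30.45.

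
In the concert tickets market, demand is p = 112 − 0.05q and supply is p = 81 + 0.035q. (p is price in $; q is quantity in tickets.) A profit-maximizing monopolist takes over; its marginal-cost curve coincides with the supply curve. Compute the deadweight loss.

Competitive equilibrium: 112 − 0.05q = 81 + 0.035q → q* = 364.7059, p* = 93.7647.
Marginal revenue: MR = 112 − 0.1q. Set MR = MC: 112 − 0.1q = 81 + 0.035q → q_m = 229.6296.
Price p_m = 112 − 0.05·229.6296 = 100.5185; MC(q_m) = 81 + 0.035·229.6296 = 89.037.
Competitive q* = 364.7059, so Δq = 135.0763; wedge = 100.5185 − 89.037 = 11.4815.
DWL = ½ × 135.0763 × 11.4815 = $775.44.

$775.44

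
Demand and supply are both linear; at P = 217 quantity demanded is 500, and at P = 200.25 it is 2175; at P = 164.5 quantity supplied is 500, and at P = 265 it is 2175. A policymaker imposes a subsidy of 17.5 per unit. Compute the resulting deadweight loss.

Demand slope = (200.25 − 217)/(2175 − 500) = −0.01, so P = 222 − 0.01Q.
Supply slope = (265 − 164.5)/(2175 − 500) = 0.06, so P = 134.5 + 0.06Q.
Competitive equilibrium: 222 − 0.01Q = 134.5 + 0.06Q → Q* = 1250, P* = 209.5.
The subsidy lowers effective supply by 17.5: P = 117 + 0.06Q.
New quantity: 222 − 0.01Q = 117 + 0.06Q → Q' = 1500.
Overproduction ΔQ = 1500 − 1250 = 250; wedge = subsidy = 17.5.
DWL = ½ × 250 × 17.5 = 2187.50.

2187.50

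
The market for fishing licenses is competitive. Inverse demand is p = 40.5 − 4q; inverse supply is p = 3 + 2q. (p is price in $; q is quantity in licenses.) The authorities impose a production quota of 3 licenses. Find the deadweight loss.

Competitive equilibrium: 40.5 − 4q = 3 + 2q → q* = 6.25, p* = 15.5.
At q = 3: demand price = 40.5 − 4·3 = 28.5; supply price = 3 + 2·3 = 9.
Δq = 6.25 − 3 = 3.25; wedge = 28.5 − 9 = 19.5.
The triangle = ½ × 3.25 × 19.5 = $31.69.

$31.69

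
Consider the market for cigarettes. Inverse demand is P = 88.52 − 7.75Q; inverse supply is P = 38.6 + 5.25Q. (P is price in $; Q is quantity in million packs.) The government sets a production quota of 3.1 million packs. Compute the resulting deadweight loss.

$3.56 million

Competitive equilibrium: 88.52 − 7.75Q = 38.6 + 5.25Q → Q* = 3.84, P* = 58.76.
At Q = 3.1: demand price = 88.52 − 7.75·3.1 = 64.495; supply price = 38.6 + 5.25·3.1 = 54.875.
ΔQ = 3.84 − 3.1 = 0.74; wedge = 64.495 − 54.875 = 9.62.
The triangle = ½ × 0.74 × 9.62 = $3.56 million.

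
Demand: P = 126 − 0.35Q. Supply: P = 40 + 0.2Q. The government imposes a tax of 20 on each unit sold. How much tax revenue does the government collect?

2400

Competitive equilibrium: 126 − 0.35Q = 40 + 0.2Q → Q* = 156.3636, P* = 71.2727.
With the tax, the buyer price exceeds the seller price by 20: (126 − 0.35Q) − (40 + 0.2Q) = 20 → Q' = 120.
Tax revenue = 20 × 120 = 2400.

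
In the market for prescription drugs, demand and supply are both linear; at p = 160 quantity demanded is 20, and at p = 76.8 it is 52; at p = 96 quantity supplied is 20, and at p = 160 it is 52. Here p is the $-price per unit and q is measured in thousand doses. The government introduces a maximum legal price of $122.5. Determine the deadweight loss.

$1.01 thousand

Demand slope = (76.8 − 160)/(52 − 20) = −2.6, so p = 212 − 2.6q.
Supply slope = (160 − 96)/(52 − 20) = 2, so p = 56 + 2q.
Competitive equilibrium: 212 − 2.6q = 56 + 2q → q* = 33.913, p* = 123.8261.
At the ceiling p = 122.5, quantity supplied = (122.5 − 56)/2 = 33.25.
Willingness to pay at q' = 33.25: 212 − 2.6·33.25 = 125.55.
Δq = 33.913 − 33.25 = 0.663; wedge = 125.55 − 122.5 = 3.05.
Deadweight loss = ½ × 0.663 × 3.05 = $1.01 thousand.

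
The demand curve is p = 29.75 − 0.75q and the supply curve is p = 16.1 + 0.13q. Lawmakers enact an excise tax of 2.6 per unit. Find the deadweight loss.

3.84

Competitive equilibrium: 29.75 − 0.75q = 16.1 + 0.13q → q* = 15.5114, p* = 18.1165.
With the tax, the buyer price exceeds the seller price by 2.6: (29.75 − 0.75q) − (16.1 + 0.13q) = 2.6 → q' = 12.5568.
Δq = 15.5114 − 12.5568 = 2.9546; the wedge equals the tax, 2.6.
Deadweight loss = ½ × 2.9546 × 2.6 = 3.84.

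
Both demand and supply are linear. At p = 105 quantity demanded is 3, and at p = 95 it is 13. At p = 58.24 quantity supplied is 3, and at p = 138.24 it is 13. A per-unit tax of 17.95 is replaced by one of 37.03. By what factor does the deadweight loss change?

4.256

Demand slope = (95 − 105)/(13 − 3) = −1, so p = 108 − q.
Supply slope = (138.24 − 58.24)/(13 − 3) = 8, so p = 34.24 + 8q.
Competitive equilibrium: 108 − q = 34.24 + 8q → q* = 8.1956, p* = 99.8044.
For a per-unit tax t: Δq = t/9, so DWL = ½·t·(t/9) = t²/18.
At t = 17.95: DWL = 17.900. At t = 37.03: DWL = 76.179.
Ratio = (37.03/17.95)² = 4.256.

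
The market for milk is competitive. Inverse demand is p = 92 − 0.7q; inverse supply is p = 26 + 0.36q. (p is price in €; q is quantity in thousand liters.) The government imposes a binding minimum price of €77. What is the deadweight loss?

Competitive equilibrium: 92 − 0.7q = 26 + 0.36q → q* = 62.2642, p* = 48.4151.
At the floor p = 77, quantity demanded = (92 − 77)/0.7 = 21.4286.
Sellers' marginal cost at q' = 21.4286: 26 + 0.36·21.4286 = 33.7143.
Δq = 62.2642 − 21.4286 = 40.8356; wedge = 77 − 33.7143 = 43.2857.
Deadweight loss = ½ × 40.8356 × 43.2857 = €883.80 thousand.

€883.80 thousand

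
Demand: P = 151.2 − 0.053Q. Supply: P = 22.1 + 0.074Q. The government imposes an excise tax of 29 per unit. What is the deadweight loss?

Competitive equilibrium: 151.2 − 0.053Q = 22.1 + 0.074Q → Q* = 1016.5354, P* = 97.3236.
With the tax, the buyer price exceeds the seller price by 29: (151.2 − 0.053Q) − (22.1 + 0.074Q) = 29 → Q' = 788.189.
ΔQ = 1016.5354 − 788.189 = 228.3464; the wedge equals the tax, 29.
Welfare loss = ½ × 228.3464 × 29 = 3311.02.

3311.02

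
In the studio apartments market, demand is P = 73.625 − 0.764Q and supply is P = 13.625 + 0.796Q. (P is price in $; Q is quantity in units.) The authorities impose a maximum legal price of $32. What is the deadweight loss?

$184.44

Competitive equilibrium: 73.625 − 0.764Q = 13.625 + 0.796Q → Q* = 38.4615, P* = 44.2404.
At the ceiling P = 32, quantity supplied = (32 − 13.625)/0.796 = 23.0842.
Willingness to pay at Q' = 23.0842: 73.625 − 0.764·23.0842 = 55.9887.
ΔQ = 38.4615 − 23.0842 = 15.3773; wedge = 55.9887 − 32 = 23.9887.
Deadweight loss = ½ × 15.3773 × 23.9887 = $184.44.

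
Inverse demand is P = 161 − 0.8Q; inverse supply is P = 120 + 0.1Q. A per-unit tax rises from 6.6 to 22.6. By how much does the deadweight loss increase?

Competitive equilibrium: 161 − 0.8Q = 120 + 0.1Q → Q* = 45.5556, P* = 124.5556.
For a per-unit tax t: ΔQ = t/0.9, so DWL = ½·t·(t/0.9) = t²/1.8.
At t = 6.6: DWL = 24.2. At t = 22.6: DWL = 283.756.
Increase = 283.756 − 24.2 = 259.56.

259.56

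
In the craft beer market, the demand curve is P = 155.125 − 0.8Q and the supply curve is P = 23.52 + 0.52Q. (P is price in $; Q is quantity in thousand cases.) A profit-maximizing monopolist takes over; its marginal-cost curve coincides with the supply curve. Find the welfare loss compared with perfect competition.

$934.22 thousand

Competitive equilibrium: 155.125 − 0.8Q = 23.52 + 0.52Q → Q* = 99.7008, P* = 75.3644.
Marginal revenue: MR = 155.125 − 1.6Q. Set MR = MC: 155.125 − 1.6Q = 23.52 + 0.52Q → Q_m = 62.0778.
Price P_m = 155.125 − 0.8·62.0778 = 105.4628; MC(Q_m) = 23.52 + 0.52·62.0778 = 55.8005.
Competitive Q* = 99.7008, so ΔQ = 37.623; wedge = 105.4628 − 55.8005 = 49.6623.
Welfare loss = ½ × 37.623 × 49.6623 = $934.22 thousand.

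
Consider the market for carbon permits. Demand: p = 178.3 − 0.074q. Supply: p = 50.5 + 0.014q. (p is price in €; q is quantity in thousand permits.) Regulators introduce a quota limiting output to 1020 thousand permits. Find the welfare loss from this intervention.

€8221.83 thousand

Competitive equilibrium: 178.3 − 0.074q = 50.5 + 0.014q → q* = 1452.2727, p* = 70.8318.
At q = 1020: demand price = 178.3 − 0.074·1020 = 102.82; supply price = 50.5 + 0.014·1020 = 64.78.
Δq = 1452.2727 − 1020 = 432.2727; wedge = 102.82 − 64.78 = 38.04.
Deadweight loss = ½ × 432.2727 × 38.04 = €8221.83 thousand.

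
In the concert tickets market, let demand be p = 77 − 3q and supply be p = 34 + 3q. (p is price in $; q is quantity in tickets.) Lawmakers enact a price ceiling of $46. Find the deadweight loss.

$30.08

Competitive equilibrium: 77 − 3q = 34 + 3q → q* = 7.1667, p* = 55.5.
At the ceiling p = 46, quantity supplied = (46 − 34)/3 = 4.
Willingness to pay at q' = 4: 77 − 3·4 = 65.
Δq = 7.1667 − 4 = 3.1667; wedge = 65 − 46 = 19.
Welfare loss = ½ × 3.1667 × 19 = $30.08.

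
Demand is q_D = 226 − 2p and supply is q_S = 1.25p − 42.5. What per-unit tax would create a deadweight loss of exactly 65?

13

In inverse form: demand p = 113 − 0.5q, supply p = 34 + 0.8q.
Competitive equilibrium: 113 − 0.5q = 34 + 0.8q → q* = 60.7692, p* = 82.6154.
A tax t gives Δq = t/1.3 and wedge t, so DWL = t²/2.6.
t²/2.6 = 65 → t² = 169 → t = 13.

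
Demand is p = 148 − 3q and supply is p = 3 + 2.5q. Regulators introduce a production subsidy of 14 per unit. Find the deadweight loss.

17.82

Competitive equilibrium: 148 − 3q = 3 + 2.5q → q* = 26.3636, p* = 68.9091.
The subsidy lowers effective supply by 14: p = 2.5q − 11.
New quantity: 148 − 3q = 2.5q − 11 → q' = 28.9091.
Overproduction Δq = 28.9091 − 26.3636 = 2.5455; wedge = subsidy = 14.
Deadweight loss = ½ × 2.5455 × 14 = 17.82.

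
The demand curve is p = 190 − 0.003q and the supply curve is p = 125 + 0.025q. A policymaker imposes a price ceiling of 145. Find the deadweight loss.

32406.43

Competitive equilibrium: 190 − 0.003q = 125 + 0.025q → q* = 2321.4286, p* = 183.0357.
At the ceiling p = 145, quantity supplied = (145 − 125)/0.025 = 800.
Willingness to pay at q' = 800: 190 − 0.003·800 = 187.6.
Δq = 2321.4286 − 800 = 1521.4286; wedge = 187.6 − 145 = 42.6.
Welfare loss = ½ × 1521.4286 × 42.6 = 32406.43.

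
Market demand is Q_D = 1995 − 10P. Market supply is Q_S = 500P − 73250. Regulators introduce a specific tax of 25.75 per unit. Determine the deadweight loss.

3250.31

In inverse form: demand P = 199.5 − 0.1Q, supply P = 146.5 + 0.002Q.
Competitive equilibrium: 199.5 − 0.1Q = 146.5 + 0.002Q → Q* = 519.6078, P* = 147.5392.
With the tax, the buyer price exceeds the seller price by 25.75: (199.5 − 0.1Q) − (146.5 + 0.002Q) = 25.75 → Q' = 267.1569.
ΔQ = 519.6078 − 267.1569 = 252.4509; the wedge equals the tax, 25.75.
Welfare loss = ½ × 252.4509 × 25.75 = 3250.31.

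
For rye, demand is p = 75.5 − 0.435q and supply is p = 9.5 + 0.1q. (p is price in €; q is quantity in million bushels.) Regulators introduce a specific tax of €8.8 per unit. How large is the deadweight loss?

Competitive equilibrium: 75.5 − 0.435q = 9.5 + 0.1q → q* = 123.3645, p* = 21.8364.
With the tax, the buyer price exceeds the seller price by 8.8: (75.5 − 0.435q) − (9.5 + 0.1q) = 8.8 → q' = 106.9159.
Δq = 123.3645 − 106.9159 = 16.4486; the wedge equals the tax, 8.8.
The triangle = ½ × 16.4486 × 8.8 = €72.37 million.

€72.37 million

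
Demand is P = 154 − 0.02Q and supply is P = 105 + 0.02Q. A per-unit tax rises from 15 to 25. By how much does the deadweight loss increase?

Competitive equilibrium: 154 − 0.02Q = 105 + 0.02Q → Q* = 1225, P* = 129.5.
For a per-unit tax t: ΔQ = t/0.04, so DWL = ½·t·(t/0.04) = t²/0.08.
At t = 15: DWL = 2812.5. At t = 25: DWL = 7812.5.
Increase = 7812.5 − 2812.5 = 5000.

5000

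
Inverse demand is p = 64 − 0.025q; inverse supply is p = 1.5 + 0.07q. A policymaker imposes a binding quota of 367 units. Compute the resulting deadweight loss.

4019.44

Competitive equilibrium: 64 − 0.025q = 1.5 + 0.07q → q* = 657.8947, p* = 47.5526.
At q = 367: demand price = 64 − 0.025·367 = 54.825; supply price = 1.5 + 0.07·367 = 27.19.
Δq = 657.8947 − 367 = 290.8947; wedge = 54.825 − 27.19 = 27.635.
Welfare loss = ½ × 290.8947 × 27.635 = 4019.44.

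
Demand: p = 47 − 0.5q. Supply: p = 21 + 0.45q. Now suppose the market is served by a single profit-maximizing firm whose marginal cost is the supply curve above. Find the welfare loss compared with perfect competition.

Competitive equilibrium: 47 − 0.5q = 21 + 0.45q → q* = 27.3684, p* = 33.3158.
Marginal revenue: MR = 47 − q. Set MR = MC: 47 − q = 21 + 0.45q → q_m = 17.931.
Price p_m = 47 − 0.5·17.931 = 38.0345; MC(q_m) = 21 + 0.45·17.931 = 29.069.
Competitive q* = 27.3684, so Δq = 9.4374; wedge = 38.0345 − 29.069 = 8.9655.
Deadweight loss = ½ × 9.4374 × 8.9655 = 42.31.

42.31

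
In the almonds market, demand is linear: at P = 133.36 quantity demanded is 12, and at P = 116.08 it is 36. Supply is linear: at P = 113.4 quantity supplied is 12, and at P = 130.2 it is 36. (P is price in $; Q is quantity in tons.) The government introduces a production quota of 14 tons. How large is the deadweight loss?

$103.20

Demand slope = (116.08 − 133.36)/(36 − 12) = −0.72, so P = 142 − 0.72Q.
Supply slope = (130.2 − 113.4)/(36 − 12) = 0.7, so P = 105 + 0.7Q.
Competitive equilibrium: 142 − 0.72Q = 105 + 0.7Q → Q* = 26.0563, P* = 123.2394.
At Q = 14: demand price = 142 − 0.72·14 = 131.92; supply price = 105 + 0.7·14 = 114.8.
ΔQ = 26.0563 − 14 = 12.0563; wedge = 131.92 − 114.8 = 17.12.
Welfare loss = ½ × 12.0563 × 17.12 = $103.20.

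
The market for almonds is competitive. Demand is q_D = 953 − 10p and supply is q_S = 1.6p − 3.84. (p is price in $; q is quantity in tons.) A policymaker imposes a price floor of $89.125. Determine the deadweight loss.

$1597.67

In inverse form: demand p = 95.3 − 0.1q, supply p = 2.4 + 0.625q.
Competitive equilibrium: 95.3 − 0.1q = 2.4 + 0.625q → q* = 128.13793, p* = 82.48621.
At the floor p = 89.125, quantity demanded = (95.3 − 89.125)/0.1 = 61.75.
Sellers' marginal cost at q' = 61.75: 2.4 + 0.625·61.75 = 40.99375.
Δq = 128.13793 − 61.75 = 66.38793; wedge = 89.125 − 40.99375 = 48.13125.
The triangle = ½ × 66.38793 × 48.13125 = $1597.67.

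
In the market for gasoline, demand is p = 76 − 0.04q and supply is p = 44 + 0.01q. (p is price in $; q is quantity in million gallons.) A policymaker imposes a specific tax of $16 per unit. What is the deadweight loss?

$2560 million

Competitive equilibrium: 76 − 0.04q = 44 + 0.01q → q* = 640, p* = 50.4.
With the tax, the buyer price exceeds the seller price by 16: (76 − 0.04q) − (44 + 0.01q) = 16 → q' = 320.
Δq = 640 − 320 = 320; the wedge equals the tax, 16.
Deadweight loss = ½ × 320 × 16 = $2560 million.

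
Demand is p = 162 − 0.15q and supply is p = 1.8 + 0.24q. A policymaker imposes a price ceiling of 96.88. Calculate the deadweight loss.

41.58

Competitive equilibrium: 162 − 0.15q = 1.8 + 0.24q → q* = 410.7692, p* = 100.3846.
At the ceiling p = 96.88, quantity supplied = (96.88 − 1.8)/0.24 = 396.1667.
Willingness to pay at q' = 396.1667: 162 − 0.15·396.1667 = 102.575.
Δq = 410.7692 − 396.1667 = 14.6025; wedge = 102.575 − 96.88 = 5.695.
DWL = ½ × 14.6025 × 5.695 = 41.58.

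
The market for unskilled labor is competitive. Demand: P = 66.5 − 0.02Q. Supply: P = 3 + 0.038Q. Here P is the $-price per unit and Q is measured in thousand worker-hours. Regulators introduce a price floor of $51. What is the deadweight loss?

Competitive equilibrium: 66.5 − 0.02Q = 3 + 0.038Q → Q* = 1094.8276, P* = 44.6034.
At the floor P = 51, quantity demanded = (66.5 − 51)/0.02 = 775.
Sellers' marginal cost at Q' = 775: 3 + 0.038·775 = 32.45.
ΔQ = 1094.8276 − 775 = 319.8276; wedge = 51 − 32.45 = 18.55.
DWL = ½ × 319.8276 × 18.55 = $2966.40 thousand.

$2966.40 thousand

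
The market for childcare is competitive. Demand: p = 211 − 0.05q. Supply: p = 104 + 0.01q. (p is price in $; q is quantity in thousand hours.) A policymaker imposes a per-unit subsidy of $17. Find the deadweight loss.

$2408.33 thousand

Competitive equilibrium: 211 − 0.05q = 104 + 0.01q → q* = 1783.3333, p* = 121.8333.
The subsidy lowers effective supply by 17: p = 87 + 0.01q.
New quantity: 211 − 0.05q = 87 + 0.01q → q' = 2066.6667.
Overproduction Δq = 2066.6667 − 1783.3333 = 283.3334; wedge = subsidy = 17.
DWL = ½ × 283.3334 × 17 = $2408.33 thousand.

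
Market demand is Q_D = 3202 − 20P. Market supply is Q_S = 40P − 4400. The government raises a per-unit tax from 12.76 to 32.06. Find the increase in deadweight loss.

5766.84

In inverse form: demand P = 160.1 − 0.05Q, supply P = 110 + 0.025Q.
Competitive equilibrium: 160.1 − 0.05Q = 110 + 0.025Q → Q* = 668, P* = 126.7.
For a per-unit tax t: ΔQ = t/0.075, so DWL = ½·t·(t/0.075) = t²/0.15.
At t = 12.76: DWL = 1085.451. At t = 32.06: DWL = 6852.291.
Increase = 6852.291 − 1085.451 = 5766.84.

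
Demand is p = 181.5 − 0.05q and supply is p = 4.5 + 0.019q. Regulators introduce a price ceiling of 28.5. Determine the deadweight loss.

Competitive equilibrium: 181.5 − 0.05q = 4.5 + 0.019q → q* = 2565.2174, p* = 53.2391.
At the ceiling p = 28.5, quantity supplied = (28.5 − 4.5)/0.019 = 1263.1579.
Willingness to pay at q' = 1263.1579: 181.5 − 0.05·1263.1579 = 118.3421.
Δq = 2565.2174 − 1263.1579 = 1302.0595; wedge = 118.3421 − 28.5 = 89.8421.
Welfare loss = ½ × 1302.0595 × 89.8421 = 58489.88.

58489.88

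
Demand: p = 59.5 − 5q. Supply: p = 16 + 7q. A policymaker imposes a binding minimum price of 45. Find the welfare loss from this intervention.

Competitive equilibrium: 59.5 − 5q = 16 + 7q → q* = 3.625, p* = 41.375.
At the floor p = 45, quantity demanded = (59.5 − 45)/5 = 2.9.
Sellers' marginal cost at q' = 2.9: 16 + 7·2.9 = 36.3.
Δq = 3.625 − 2.9 = 0.725; wedge = 45 − 36.3 = 8.7.
The triangle = ½ × 0.725 × 8.7 = 3.15.

3.15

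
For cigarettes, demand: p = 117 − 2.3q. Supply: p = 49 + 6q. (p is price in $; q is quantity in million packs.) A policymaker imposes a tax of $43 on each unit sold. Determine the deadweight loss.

$111.39 million

Competitive equilibrium: 117 − 2.3q = 49 + 6q → q* = 8.1928, p* = 98.1566.
With the tax, the buyer price exceeds the seller price by 43: (117 − 2.3q) − (49 + 6q) = 43 → q' = 3.012.
Δq = 8.1928 − 3.012 = 5.1808; the wedge equals the tax, 43.
DWL = ½ × 5.1808 × 43 = $111.39 million.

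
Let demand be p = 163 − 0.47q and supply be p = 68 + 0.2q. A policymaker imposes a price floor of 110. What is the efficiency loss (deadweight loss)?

Competitive equilibrium: 163 − 0.47q = 68 + 0.2q → q* = 141.791, p* = 96.3582.
At the floor p = 110, quantity demanded = (163 − 110)/0.47 = 112.766.
Sellers' marginal cost at q' = 112.766: 68 + 0.2·112.766 = 90.5532.
Δq = 141.791 − 112.766 = 29.025; wedge = 110 − 90.5532 = 19.4468.
DWL = ½ × 29.025 × 19.4468 = 282.22.

282.22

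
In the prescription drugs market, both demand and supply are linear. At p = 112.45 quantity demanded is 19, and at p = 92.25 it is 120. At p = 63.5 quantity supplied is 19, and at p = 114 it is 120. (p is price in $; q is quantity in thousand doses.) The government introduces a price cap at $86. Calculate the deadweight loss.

$217.50 thousand

Demand slope = (92.25 − 112.45)/(120 − 19) = −0.2, so p = 116.25 − 0.2q.
Supply slope = (114 − 63.5)/(120 − 19) = 0.5, so p = 54 + 0.5q.
Competitive equilibrium: 116.25 − 0.2q = 54 + 0.5q → q* = 88.9286, p* = 98.4643.
At the ceiling p = 86, quantity supplied = (86 − 54)/0.5 = 64.
Willingness to pay at q' = 64: 116.25 − 0.2·64 = 103.45.
Δq = 88.9286 − 64 = 24.9286; wedge = 103.45 − 86 = 17.45.
Welfare loss = ½ × 24.9286 × 17.45 = $217.50 thousand.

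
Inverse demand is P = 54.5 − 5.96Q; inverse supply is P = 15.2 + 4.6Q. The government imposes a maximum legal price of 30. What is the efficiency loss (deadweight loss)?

1.34

Competitive equilibrium: 54.5 − 5.96Q = 15.2 + 4.6Q → Q* = 3.7216, P* = 32.3193.
At the ceiling P = 30, quantity supplied = (30 − 15.2)/4.6 = 3.2174.
Willingness to pay at Q' = 3.2174: 54.5 − 5.96·3.2174 = 35.3243.
ΔQ = 3.7216 − 3.2174 = 0.5042; wedge = 35.3243 − 30 = 5.3243.
The triangle = ½ × 0.5042 × 5.3243 = 1.34.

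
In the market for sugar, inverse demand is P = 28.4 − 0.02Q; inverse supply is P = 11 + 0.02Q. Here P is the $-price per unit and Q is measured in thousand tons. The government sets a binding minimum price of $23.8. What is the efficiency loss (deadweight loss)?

Competitive equilibrium: 28.4 − 0.02Q = 11 + 0.02Q → Q* = 435, P* = 19.7.
At the floor P = 23.8, quantity demanded = (28.4 − 23.8)/0.02 = 230.
Sellers' marginal cost at Q' = 230: 11 + 0.02·230 = 15.6.
ΔQ = 435 − 230 = 205; wedge = 23.8 − 15.6 = 8.2.
Deadweight loss = ½ × 205 × 8.2 = $840.50 thousand.

$840.50 thousand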